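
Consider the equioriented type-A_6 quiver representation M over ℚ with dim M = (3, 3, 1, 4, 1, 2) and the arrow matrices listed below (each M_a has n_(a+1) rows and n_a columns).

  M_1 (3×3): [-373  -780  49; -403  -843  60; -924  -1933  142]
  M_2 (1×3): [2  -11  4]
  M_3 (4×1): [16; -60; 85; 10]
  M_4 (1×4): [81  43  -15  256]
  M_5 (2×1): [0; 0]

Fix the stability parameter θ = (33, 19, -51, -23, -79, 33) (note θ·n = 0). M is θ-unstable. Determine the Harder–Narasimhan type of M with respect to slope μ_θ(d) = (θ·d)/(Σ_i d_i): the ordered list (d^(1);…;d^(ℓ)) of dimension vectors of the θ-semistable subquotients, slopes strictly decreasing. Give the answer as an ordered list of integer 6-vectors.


Barcode: M ≅ I[1,2]^2, I[1,5], I[4,4]^3, I[6,6]^2. HN layers by μ_θ (4 steps, strictly decreasing):
  μ^(1)=33; μ^(2)=26; μ^(3)=-101/5; μ^(4)=-23

((0, 0, 0, 0, 0, 2); (2, 2, 0, 0, 0, 0); (1, 1, 1, 1, 1, 0); (0, 0, 0, 3, 0, 0))


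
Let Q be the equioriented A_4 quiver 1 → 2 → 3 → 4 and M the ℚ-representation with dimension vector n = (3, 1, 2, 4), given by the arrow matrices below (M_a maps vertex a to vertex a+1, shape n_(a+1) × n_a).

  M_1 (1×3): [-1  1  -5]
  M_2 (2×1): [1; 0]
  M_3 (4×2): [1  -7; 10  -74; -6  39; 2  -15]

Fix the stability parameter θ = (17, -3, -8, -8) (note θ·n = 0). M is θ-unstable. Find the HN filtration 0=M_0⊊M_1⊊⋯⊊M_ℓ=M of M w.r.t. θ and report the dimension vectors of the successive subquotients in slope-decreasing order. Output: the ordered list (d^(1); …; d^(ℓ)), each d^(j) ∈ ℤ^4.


Interval decomposition of M: I[1,1]^2, I[1,4], I[3,4], I[4,4]^2.
HN type (ℓ=3): μ^(1)=17; μ^(2)=-1/2; μ^(3)=-8

((2, 0, 0, 0); (1, 1, 1, 1); (0, 0, 1, 3))


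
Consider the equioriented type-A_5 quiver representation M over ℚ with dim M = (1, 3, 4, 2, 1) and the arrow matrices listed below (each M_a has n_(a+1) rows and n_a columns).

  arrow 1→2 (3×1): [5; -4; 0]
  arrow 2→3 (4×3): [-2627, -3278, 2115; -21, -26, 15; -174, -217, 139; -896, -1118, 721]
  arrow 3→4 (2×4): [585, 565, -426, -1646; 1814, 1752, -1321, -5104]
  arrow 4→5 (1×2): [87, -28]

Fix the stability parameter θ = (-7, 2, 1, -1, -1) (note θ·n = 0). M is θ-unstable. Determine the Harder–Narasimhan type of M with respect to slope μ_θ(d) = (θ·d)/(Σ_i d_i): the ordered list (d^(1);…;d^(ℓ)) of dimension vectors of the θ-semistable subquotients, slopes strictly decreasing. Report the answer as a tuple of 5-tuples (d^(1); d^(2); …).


Via rank(M_{q-1}∘⋯∘M_p): M ≅ I[1,3], I[2,3], I[2,5], I[3,4].
μ_θ-semistable layers: μ^(1)=3/2; μ^(2)=1/4; μ^(3)=0; μ^(4)=-7

((0, 2, 2, 0, 0); (0, 1, 1, 1, 1); (0, 0, 1, 1, 0); (1, 0, 0, 0, 0))


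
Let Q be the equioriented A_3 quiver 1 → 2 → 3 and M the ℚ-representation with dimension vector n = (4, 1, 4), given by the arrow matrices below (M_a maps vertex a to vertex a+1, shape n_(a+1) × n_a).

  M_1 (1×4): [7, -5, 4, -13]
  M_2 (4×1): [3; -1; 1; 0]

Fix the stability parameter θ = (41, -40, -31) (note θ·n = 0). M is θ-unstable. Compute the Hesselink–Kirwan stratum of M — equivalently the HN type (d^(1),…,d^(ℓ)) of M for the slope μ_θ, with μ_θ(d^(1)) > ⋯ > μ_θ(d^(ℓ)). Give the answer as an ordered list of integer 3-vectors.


Interval decomposition of M: I[1,1]^3, I[1,3], I[3,3]^3.
HN type (ℓ=3): μ^(1)=41; μ^(2)=-10; μ^(3)=-31

((3, 0, 0); (1, 1, 1); (0, 0, 3))


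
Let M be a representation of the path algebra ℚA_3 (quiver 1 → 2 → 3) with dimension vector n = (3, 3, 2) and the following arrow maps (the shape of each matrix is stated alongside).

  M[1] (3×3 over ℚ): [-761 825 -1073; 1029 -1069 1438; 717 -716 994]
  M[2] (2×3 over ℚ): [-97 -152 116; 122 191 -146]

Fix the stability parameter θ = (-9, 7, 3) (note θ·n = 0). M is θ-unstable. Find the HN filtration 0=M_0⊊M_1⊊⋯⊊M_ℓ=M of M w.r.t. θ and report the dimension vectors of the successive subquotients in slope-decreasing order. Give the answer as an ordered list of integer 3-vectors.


Interval decomposition of M: I[1,2], I[1,3]^2.
HN type (ℓ=3): μ^(1)=7; μ^(2)=5; μ^(3)=-9

((0, 1, 0); (0, 2, 2); (3, 0, 0))


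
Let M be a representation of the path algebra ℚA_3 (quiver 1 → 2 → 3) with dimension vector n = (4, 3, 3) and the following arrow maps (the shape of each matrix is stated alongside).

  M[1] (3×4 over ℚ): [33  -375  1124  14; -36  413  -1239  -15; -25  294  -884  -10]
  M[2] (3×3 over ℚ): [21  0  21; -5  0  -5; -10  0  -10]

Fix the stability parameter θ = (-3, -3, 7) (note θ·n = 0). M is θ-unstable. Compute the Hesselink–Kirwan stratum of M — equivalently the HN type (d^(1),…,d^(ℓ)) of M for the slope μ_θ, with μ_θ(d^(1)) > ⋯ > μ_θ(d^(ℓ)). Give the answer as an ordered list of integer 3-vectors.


Interval decomposition of M: I[1,1], I[1,2]^2, I[1,3], I[3,3]^2.
HN type (ℓ=2): μ^(1)=7; μ^(2)=-3

((0, 0, 3); (4, 3, 0))


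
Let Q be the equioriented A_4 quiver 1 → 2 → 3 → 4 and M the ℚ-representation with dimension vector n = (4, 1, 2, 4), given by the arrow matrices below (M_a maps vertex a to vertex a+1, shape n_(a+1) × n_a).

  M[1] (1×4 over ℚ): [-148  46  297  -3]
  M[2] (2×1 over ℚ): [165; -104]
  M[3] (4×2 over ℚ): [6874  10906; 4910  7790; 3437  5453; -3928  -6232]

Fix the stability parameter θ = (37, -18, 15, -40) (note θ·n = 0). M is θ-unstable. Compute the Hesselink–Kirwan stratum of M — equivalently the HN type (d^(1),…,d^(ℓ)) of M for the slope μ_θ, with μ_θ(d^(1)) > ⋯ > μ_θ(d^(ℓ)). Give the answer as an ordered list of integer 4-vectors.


Via rank(M_{q-1}∘⋯∘M_p): M ≅ I[1,1]^3, I[1,4], I[3,3], I[4,4]^3.
μ_θ-semistable layers: μ^(1)=37; μ^(2)=15; μ^(3)=-3/2; μ^(4)=-40

((3, 0, 0, 0); (0, 0, 1, 0); (1, 1, 1, 1); (0, 0, 0, 3))


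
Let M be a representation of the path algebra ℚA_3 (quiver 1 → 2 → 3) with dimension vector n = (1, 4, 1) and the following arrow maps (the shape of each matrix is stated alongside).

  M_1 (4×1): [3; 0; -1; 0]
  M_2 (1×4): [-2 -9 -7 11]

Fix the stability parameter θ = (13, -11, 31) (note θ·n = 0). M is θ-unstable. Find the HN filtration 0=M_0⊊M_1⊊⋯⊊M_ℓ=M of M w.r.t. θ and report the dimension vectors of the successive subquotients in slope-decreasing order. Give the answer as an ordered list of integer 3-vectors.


Interval decomposition of M: I[1,3], I[2,2]^3.
HN type (ℓ=3): μ^(1)=31; μ^(2)=1; μ^(3)=-11

((0, 0, 1); (1, 1, 0); (0, 3, 0))


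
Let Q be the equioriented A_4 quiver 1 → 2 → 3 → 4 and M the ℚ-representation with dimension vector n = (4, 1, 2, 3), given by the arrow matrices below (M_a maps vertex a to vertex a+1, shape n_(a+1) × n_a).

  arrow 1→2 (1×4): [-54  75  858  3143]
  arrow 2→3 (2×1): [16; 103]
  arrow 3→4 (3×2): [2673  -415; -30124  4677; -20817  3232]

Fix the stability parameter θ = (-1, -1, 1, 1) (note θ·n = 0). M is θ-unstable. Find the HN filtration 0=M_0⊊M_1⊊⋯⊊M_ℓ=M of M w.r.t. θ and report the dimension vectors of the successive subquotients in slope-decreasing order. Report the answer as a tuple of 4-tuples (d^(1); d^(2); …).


Barcode: M ≅ I[1,1]^3, I[1,4], I[3,4], I[4,4]. HN layers by μ_θ (2 steps, strictly decreasing):
  μ^(1)=1; μ^(2)=-1

((0, 0, 2, 3); (4, 1, 0, 0))


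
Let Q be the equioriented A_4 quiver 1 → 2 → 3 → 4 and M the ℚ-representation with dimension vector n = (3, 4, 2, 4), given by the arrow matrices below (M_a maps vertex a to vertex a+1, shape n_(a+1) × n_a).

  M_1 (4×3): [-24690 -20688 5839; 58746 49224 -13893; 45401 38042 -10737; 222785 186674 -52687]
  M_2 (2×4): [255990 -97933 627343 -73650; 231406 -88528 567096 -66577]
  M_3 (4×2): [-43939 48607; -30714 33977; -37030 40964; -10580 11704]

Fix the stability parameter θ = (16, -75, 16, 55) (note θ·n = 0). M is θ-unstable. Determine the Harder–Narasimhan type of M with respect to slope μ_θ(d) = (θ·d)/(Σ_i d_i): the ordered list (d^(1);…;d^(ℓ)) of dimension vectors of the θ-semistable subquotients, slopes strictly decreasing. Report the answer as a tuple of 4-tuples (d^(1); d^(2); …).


Interval decomposition of M: I[1,1], I[1,4]^2, I[2,2]^2, I[4,4]^2.
HN type (ℓ=4): μ^(1)=55; μ^(2)=16; μ^(3)=-59/2; μ^(4)=-75

((0, 0, 0, 4); (1, 0, 2, 0); (2, 2, 0, 0); (0, 2, 0, 0))


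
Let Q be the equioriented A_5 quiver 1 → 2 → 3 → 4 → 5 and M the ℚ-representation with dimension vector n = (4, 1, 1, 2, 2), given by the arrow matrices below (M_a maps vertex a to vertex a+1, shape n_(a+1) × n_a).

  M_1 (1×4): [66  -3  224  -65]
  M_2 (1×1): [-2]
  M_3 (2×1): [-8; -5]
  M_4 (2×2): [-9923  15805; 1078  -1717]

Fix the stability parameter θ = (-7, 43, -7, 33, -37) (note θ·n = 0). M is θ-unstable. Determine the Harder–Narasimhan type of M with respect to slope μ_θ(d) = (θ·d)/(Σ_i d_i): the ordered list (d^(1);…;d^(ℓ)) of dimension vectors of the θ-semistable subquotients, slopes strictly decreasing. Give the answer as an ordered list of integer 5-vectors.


Via rank(M_{q-1}∘⋯∘M_p): M ≅ I[1,1]^3, I[1,5], I[4,5].
μ_θ-semistable layers: μ^(1)=8; μ^(2)=-2; μ^(3)=-7

((0, 1, 1, 1, 1); (0, 0, 0, 1, 1); (4, 0, 0, 0, 0))


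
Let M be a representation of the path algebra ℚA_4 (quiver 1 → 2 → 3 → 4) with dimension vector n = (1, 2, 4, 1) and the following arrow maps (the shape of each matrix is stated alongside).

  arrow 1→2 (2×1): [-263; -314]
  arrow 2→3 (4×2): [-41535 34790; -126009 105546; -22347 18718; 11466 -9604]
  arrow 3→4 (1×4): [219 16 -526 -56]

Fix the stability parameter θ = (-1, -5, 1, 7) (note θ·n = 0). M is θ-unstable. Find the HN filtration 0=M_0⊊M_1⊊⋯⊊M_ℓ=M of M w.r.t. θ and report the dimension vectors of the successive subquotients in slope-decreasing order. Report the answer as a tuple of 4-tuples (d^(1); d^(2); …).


Barcode: M ≅ I[1,4], I[2,2], I[3,3]^3. HN layers by μ_θ (4 steps, strictly decreasing):
  μ^(1)=7; μ^(2)=1; μ^(3)=-3; μ^(4)=-5

((0, 0, 0, 1); (0, 0, 4, 0); (1, 1, 0, 0); (0, 1, 0, 0))


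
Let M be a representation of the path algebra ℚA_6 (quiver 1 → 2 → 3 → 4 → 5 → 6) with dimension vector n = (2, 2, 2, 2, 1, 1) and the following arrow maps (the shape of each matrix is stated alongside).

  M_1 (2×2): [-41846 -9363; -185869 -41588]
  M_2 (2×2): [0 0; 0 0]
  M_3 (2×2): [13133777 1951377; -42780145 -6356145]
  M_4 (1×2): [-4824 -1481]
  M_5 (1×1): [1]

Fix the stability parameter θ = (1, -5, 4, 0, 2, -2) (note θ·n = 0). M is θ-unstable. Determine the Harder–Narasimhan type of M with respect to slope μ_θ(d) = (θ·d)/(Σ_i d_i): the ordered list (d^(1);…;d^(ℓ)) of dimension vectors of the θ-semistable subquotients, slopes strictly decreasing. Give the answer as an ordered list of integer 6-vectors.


Interval decomposition of M: I[1,2]^2, I[3,3], I[3,6], I[4,4].
HN type (ℓ=4): μ^(1)=4; μ^(2)=1; μ^(3)=0; μ^(4)=-2

((0, 0, 1, 0, 0, 0); (0, 0, 1, 1, 1, 1); (0, 0, 0, 1, 0, 0); (2, 2, 0, 0, 0, 0))


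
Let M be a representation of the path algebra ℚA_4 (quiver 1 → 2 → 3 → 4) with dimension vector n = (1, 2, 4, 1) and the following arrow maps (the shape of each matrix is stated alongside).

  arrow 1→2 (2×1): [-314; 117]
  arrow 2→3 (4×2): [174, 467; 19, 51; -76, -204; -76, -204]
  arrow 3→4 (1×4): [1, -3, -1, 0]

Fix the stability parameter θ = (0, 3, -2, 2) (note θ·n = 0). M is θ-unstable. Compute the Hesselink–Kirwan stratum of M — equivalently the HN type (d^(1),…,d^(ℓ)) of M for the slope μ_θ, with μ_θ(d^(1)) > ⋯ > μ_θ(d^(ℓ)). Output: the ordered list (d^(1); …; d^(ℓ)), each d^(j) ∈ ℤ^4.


Interval decomposition of M: I[1,4], I[2,3], I[3,3]^2.
HN type (ℓ=4): μ^(1)=2; μ^(2)=1/2; μ^(3)=0; μ^(4)=-2

((0, 0, 0, 1); (0, 2, 2, 0); (1, 0, 0, 0); (0, 0, 2, 0))


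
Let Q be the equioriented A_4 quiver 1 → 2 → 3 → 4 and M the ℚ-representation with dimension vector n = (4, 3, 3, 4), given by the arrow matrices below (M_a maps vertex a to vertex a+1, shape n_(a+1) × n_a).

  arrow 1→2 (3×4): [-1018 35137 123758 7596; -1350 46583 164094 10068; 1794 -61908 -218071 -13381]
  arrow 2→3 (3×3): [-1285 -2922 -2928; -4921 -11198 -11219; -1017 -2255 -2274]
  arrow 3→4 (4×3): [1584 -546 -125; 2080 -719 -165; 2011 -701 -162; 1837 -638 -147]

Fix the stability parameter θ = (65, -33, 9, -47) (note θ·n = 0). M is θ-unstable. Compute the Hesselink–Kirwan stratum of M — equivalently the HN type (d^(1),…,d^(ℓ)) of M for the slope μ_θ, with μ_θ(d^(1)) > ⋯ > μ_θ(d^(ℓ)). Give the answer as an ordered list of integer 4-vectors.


Barcode: M ≅ I[1,1], I[1,4]^3, I[4,4]. HN layers by μ_θ (3 steps, strictly decreasing):
  μ^(1)=65; μ^(2)=-3/2; μ^(3)=-47

((1, 0, 0, 0); (3, 3, 3, 3); (0, 0, 0, 1))


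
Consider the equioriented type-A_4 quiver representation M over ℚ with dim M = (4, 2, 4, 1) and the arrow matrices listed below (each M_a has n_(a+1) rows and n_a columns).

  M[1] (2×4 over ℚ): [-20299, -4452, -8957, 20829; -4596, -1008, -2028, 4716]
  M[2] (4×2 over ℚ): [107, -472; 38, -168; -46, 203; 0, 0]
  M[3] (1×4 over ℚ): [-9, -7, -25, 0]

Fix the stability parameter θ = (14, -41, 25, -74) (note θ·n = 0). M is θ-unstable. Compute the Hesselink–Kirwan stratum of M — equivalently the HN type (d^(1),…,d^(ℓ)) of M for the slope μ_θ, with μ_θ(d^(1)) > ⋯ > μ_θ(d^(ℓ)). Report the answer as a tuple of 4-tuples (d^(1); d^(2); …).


Barcode: M ≅ I[1,1]^3, I[1,4], I[2,3], I[3,3]^2. HN layers by μ_θ (4 steps, strictly decreasing):
  μ^(1)=25; μ^(2)=14; μ^(3)=-19; μ^(4)=-41

((0, 0, 3, 0); (3, 0, 0, 0); (1, 1, 1, 1); (0, 1, 0, 0))


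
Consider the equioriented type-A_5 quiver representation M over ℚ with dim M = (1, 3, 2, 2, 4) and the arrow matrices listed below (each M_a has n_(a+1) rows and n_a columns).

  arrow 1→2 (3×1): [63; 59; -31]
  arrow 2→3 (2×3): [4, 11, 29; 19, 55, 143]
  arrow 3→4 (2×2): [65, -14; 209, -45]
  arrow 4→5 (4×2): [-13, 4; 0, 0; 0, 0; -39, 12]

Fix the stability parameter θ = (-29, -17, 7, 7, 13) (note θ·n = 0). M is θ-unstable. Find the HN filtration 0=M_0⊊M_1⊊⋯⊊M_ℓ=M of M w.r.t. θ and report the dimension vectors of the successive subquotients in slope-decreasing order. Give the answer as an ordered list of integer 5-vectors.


Interval decomposition of M: I[1,4], I[2,2], I[2,5], I[5,5]^3.
HN type (ℓ=4): μ^(1)=13; μ^(2)=7; μ^(3)=-17; μ^(4)=-29

((0, 0, 0, 0, 4); (0, 0, 2, 2, 0); (0, 3, 0, 0, 0); (1, 0, 0, 0, 0))


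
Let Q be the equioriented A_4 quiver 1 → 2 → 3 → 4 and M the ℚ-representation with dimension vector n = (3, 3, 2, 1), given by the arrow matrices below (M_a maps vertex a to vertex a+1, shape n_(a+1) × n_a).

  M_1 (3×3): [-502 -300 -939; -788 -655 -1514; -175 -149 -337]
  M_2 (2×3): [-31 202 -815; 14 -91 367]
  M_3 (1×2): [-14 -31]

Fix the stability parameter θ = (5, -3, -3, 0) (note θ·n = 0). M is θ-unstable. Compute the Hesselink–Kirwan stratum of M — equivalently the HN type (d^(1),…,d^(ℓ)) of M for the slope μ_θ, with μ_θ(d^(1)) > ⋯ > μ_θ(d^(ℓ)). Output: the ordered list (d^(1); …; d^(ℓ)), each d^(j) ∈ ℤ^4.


Via rank(M_{q-1}∘⋯∘M_p): M ≅ I[1,2], I[1,3], I[1,4].
μ_θ-semistable layers: μ^(1)=1; μ^(2)=0; μ^(3)=-1/3

((1, 1, 0, 0); (0, 0, 0, 1); (2, 2, 2, 0))


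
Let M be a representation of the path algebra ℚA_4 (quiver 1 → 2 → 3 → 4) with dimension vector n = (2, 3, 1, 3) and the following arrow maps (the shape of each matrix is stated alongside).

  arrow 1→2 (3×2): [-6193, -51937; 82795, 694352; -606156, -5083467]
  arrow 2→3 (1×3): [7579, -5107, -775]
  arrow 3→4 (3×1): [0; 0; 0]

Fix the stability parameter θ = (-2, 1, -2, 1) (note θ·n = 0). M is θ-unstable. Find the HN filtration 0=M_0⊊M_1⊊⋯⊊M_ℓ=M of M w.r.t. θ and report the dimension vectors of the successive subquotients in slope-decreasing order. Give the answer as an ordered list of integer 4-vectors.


Interval decomposition of M: I[1,2], I[1,3], I[2,2], I[4,4]^3.
HN type (ℓ=3): μ^(1)=1; μ^(2)=-1/2; μ^(3)=-2

((0, 2, 0, 3); (0, 1, 1, 0); (2, 0, 0, 0))


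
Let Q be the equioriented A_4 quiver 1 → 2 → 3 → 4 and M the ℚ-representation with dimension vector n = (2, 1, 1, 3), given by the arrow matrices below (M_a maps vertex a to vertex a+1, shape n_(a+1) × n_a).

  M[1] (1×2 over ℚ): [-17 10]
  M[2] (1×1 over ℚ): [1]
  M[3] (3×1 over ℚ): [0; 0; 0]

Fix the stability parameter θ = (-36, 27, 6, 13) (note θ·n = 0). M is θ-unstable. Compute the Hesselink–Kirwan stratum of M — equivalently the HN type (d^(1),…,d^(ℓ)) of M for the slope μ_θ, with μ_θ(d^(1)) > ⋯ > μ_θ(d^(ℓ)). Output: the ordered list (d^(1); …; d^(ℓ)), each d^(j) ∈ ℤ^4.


Via rank(M_{q-1}∘⋯∘M_p): M ≅ I[1,1], I[1,3], I[4,4]^3.
μ_θ-semistable layers: μ^(1)=33/2; μ^(2)=13; μ^(3)=-36

((0, 1, 1, 0); (0, 0, 0, 3); (2, 0, 0, 0))


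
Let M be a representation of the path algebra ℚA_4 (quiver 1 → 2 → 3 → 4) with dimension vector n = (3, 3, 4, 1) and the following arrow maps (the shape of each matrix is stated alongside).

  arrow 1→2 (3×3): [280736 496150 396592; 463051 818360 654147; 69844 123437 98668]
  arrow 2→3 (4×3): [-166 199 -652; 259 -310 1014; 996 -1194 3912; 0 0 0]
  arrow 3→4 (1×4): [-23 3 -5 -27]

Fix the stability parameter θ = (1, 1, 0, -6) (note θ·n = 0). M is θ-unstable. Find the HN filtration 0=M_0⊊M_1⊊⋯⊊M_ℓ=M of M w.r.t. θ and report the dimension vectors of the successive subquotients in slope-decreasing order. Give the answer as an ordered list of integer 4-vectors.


Interval decomposition of M: I[1,1], I[1,2], I[1,4], I[2,3], I[3,3]^2.
HN type (ℓ=4): μ^(1)=1; μ^(2)=1/2; μ^(3)=0; μ^(4)=-1

((2, 1, 0, 0); (0, 1, 1, 0); (0, 0, 2, 0); (1, 1, 1, 1))


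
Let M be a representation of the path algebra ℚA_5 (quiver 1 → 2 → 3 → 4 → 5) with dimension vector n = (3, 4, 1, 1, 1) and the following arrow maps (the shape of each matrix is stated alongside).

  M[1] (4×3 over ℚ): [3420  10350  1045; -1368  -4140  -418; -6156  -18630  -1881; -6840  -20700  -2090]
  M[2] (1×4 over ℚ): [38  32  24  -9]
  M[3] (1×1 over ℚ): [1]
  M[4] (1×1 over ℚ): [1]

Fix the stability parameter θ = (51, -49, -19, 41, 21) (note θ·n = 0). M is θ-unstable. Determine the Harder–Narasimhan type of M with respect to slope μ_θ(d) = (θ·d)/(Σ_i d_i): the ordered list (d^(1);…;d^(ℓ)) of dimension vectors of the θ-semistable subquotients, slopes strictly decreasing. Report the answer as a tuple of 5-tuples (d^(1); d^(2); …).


Barcode: M ≅ I[1,1]^2, I[1,2], I[2,2]^2, I[2,5]. HN layers by μ_θ (5 steps, strictly decreasing):
  μ^(1)=51; μ^(2)=31; μ^(3)=1; μ^(4)=-19; μ^(5)=-49

((2, 0, 0, 0, 0); (0, 0, 0, 1, 1); (1, 1, 0, 0, 0); (0, 0, 1, 0, 0); (0, 3, 0, 0, 0))


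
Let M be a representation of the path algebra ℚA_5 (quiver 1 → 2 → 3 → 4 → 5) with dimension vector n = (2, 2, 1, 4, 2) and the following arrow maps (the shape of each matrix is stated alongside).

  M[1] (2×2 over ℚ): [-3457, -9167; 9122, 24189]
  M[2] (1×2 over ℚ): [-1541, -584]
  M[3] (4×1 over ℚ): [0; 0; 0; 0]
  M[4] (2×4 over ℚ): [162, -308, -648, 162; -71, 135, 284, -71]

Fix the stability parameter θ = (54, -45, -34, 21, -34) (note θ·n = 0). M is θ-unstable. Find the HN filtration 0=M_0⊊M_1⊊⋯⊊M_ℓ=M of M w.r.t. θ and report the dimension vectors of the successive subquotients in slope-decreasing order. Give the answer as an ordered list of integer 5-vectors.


Via rank(M_{q-1}∘⋯∘M_p): M ≅ I[1,2], I[1,3], I[4,4]^2, I[4,5]^2.
μ_θ-semistable layers: μ^(1)=21; μ^(2)=9/2; μ^(3)=-13/2; μ^(4)=-25/3

((0, 0, 0, 2, 0); (1, 1, 0, 0, 0); (0, 0, 0, 2, 2); (1, 1, 1, 0, 0))


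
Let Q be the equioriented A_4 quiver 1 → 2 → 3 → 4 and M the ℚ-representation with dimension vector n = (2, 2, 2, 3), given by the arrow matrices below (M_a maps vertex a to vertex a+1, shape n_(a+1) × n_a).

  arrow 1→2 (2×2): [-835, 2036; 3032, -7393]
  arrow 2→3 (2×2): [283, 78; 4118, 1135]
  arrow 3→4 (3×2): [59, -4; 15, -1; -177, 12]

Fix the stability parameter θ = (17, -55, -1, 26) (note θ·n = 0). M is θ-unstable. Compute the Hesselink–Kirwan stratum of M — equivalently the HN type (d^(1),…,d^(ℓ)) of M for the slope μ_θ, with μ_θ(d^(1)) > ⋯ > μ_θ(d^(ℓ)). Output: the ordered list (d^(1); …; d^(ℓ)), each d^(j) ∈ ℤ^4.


Via rank(M_{q-1}∘⋯∘M_p): M ≅ I[1,4]^2, I[4,4].
μ_θ-semistable layers: μ^(1)=26; μ^(2)=-1; μ^(3)=-19

((0, 0, 0, 3); (0, 0, 2, 0); (2, 2, 0, 0))


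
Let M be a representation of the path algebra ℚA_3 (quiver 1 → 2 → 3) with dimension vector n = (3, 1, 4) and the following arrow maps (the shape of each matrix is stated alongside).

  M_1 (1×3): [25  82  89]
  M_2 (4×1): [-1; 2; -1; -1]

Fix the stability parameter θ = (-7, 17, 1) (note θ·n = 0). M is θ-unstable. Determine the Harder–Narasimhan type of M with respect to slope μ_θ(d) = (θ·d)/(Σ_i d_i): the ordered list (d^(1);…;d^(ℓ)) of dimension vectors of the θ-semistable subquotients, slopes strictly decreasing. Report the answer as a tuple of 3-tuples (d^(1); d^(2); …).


Interval decomposition of M: I[1,1]^2, I[1,3], I[3,3]^3.
HN type (ℓ=3): μ^(1)=9; μ^(2)=1; μ^(3)=-7

((0, 1, 1); (0, 0, 3); (3, 0, 0))


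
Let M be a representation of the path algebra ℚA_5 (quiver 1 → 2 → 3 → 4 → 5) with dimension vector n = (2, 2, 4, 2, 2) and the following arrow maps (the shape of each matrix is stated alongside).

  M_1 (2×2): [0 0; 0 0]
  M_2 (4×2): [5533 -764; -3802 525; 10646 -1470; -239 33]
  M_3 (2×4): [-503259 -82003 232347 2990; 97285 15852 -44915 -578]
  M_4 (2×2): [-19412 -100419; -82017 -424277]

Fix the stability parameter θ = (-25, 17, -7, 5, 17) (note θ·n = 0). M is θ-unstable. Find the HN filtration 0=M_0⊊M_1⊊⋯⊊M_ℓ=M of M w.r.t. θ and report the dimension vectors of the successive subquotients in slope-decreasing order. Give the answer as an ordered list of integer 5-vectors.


Via rank(M_{q-1}∘⋯∘M_p): M ≅ I[1,1]^2, I[2,5]^2, I[3,3]^2.
μ_θ-semistable layers: μ^(1)=17; μ^(2)=5; μ^(3)=-7; μ^(4)=-25

((0, 0, 0, 0, 2); (0, 2, 2, 2, 0); (0, 0, 2, 0, 0); (2, 0, 0, 0, 0))


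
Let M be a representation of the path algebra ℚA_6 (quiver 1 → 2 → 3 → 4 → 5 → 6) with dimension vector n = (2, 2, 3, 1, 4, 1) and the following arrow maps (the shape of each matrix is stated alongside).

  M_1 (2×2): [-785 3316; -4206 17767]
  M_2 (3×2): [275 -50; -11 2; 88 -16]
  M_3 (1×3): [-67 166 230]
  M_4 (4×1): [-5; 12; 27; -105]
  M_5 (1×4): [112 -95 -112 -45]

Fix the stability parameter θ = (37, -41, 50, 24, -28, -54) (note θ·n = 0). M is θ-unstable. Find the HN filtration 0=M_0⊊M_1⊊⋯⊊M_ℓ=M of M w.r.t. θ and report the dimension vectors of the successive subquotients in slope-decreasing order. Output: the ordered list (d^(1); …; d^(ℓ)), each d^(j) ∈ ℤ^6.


Barcode: M ≅ I[1,2], I[1,6], I[3,3]^2, I[5,5]^3. HN layers by μ_θ (3 steps, strictly decreasing):
  μ^(1)=50; μ^(2)=-2; μ^(3)=-28

((0, 0, 2, 0, 0, 0); (2, 2, 1, 1, 1, 1); (0, 0, 0, 0, 3, 0))


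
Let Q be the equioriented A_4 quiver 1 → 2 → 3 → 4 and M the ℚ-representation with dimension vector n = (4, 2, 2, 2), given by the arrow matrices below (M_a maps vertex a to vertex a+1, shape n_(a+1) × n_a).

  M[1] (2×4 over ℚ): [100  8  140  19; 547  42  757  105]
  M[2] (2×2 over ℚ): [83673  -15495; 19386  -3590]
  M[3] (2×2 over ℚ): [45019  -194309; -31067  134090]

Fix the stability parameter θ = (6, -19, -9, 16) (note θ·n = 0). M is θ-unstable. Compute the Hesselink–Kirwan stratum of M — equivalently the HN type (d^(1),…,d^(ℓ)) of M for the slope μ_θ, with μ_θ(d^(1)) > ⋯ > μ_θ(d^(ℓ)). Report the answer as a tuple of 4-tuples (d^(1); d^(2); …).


Via rank(M_{q-1}∘⋯∘M_p): M ≅ I[1,1]^2, I[1,2], I[1,4], I[3,4].
μ_θ-semistable layers: μ^(1)=16; μ^(2)=6; μ^(3)=-13/2; μ^(4)=-22/3; μ^(5)=-9

((0, 0, 0, 2); (2, 0, 0, 0); (1, 1, 0, 0); (1, 1, 1, 0); (0, 0, 1, 0))


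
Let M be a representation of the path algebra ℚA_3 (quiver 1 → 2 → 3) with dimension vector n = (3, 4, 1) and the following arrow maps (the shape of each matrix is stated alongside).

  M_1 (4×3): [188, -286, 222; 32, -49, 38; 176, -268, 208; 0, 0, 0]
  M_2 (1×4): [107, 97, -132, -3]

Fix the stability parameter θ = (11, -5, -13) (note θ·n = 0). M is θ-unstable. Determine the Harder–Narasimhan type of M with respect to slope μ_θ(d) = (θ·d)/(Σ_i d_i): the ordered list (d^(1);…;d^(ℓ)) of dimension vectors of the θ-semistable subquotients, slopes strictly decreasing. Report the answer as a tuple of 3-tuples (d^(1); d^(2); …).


Interval decomposition of M: I[1,1], I[1,2], I[1,3], I[2,2]^2.
HN type (ℓ=4): μ^(1)=11; μ^(2)=3; μ^(3)=-7/3; μ^(4)=-5

((1, 0, 0); (1, 1, 0); (1, 1, 1); (0, 2, 0))


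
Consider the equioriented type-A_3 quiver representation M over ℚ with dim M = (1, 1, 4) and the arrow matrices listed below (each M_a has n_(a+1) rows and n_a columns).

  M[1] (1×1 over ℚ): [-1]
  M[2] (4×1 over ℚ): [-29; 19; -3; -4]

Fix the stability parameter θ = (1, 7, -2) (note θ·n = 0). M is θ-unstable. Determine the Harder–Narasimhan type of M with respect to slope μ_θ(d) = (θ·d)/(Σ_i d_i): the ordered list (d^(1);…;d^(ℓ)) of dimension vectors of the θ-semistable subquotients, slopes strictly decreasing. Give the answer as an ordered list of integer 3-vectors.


Barcode: M ≅ I[1,3], I[3,3]^3. HN layers by μ_θ (3 steps, strictly decreasing):
  μ^(1)=5/2; μ^(2)=1; μ^(3)=-2

((0, 1, 1); (1, 0, 0); (0, 0, 3))


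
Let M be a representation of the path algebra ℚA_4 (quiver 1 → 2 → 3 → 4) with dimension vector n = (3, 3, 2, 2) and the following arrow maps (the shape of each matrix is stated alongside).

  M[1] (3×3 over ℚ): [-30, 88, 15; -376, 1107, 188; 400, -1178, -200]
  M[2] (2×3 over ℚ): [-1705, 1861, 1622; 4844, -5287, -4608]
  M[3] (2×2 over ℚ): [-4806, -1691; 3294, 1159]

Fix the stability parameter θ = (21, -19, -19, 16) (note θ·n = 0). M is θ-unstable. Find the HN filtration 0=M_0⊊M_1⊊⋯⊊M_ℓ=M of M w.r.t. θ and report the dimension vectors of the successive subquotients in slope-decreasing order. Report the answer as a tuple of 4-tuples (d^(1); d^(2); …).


Via rank(M_{q-1}∘⋯∘M_p): M ≅ I[1,1], I[1,3], I[1,4], I[2,2], I[4,4].
μ_θ-semistable layers: μ^(1)=21; μ^(2)=16; μ^(3)=-17/3; μ^(4)=-19

((1, 0, 0, 0); (0, 0, 0, 2); (2, 2, 2, 0); (0, 1, 0, 0))


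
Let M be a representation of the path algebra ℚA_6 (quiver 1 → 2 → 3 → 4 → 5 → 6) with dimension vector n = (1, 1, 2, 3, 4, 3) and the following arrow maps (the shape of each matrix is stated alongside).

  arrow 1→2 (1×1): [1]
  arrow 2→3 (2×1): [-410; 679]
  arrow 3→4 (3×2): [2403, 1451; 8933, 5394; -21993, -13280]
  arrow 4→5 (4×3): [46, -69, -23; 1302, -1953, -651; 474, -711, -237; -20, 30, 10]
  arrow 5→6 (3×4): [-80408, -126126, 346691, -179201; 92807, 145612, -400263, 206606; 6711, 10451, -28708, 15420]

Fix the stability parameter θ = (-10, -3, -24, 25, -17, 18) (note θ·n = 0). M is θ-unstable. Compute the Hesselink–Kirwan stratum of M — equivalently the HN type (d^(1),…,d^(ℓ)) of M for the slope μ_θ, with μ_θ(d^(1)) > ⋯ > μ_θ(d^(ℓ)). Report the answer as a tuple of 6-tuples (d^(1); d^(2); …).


Barcode: M ≅ I[1,4], I[3,4], I[4,6], I[5,5], I[5,6]^2. HN layers by μ_θ (6 steps, strictly decreasing):
  μ^(1)=25; μ^(2)=18; μ^(3)=4; μ^(4)=-37/3; μ^(5)=-17; μ^(6)=-24

((0, 0, 0, 2, 0, 0); (0, 0, 0, 0, 0, 3); (0, 0, 0, 1, 1, 0); (1, 1, 1, 0, 0, 0); (0, 0, 0, 0, 3, 0); (0, 0, 1, 0, 0, 0))


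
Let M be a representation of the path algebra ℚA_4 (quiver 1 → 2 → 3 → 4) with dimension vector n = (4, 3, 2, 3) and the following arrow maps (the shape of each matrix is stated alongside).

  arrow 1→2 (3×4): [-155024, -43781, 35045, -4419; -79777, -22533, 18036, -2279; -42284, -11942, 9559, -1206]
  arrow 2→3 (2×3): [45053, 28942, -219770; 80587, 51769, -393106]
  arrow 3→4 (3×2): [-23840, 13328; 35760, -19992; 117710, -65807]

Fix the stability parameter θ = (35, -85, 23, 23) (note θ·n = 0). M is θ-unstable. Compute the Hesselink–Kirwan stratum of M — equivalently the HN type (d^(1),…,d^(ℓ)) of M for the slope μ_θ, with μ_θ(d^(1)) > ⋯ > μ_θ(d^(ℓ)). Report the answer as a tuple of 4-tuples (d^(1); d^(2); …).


Via rank(M_{q-1}∘⋯∘M_p): M ≅ I[1,1], I[1,2], I[1,3], I[1,4], I[4,4]^2.
μ_θ-semistable layers: μ^(1)=35; μ^(2)=23; μ^(3)=-25

((1, 0, 0, 0); (0, 0, 2, 3); (3, 3, 0, 0))


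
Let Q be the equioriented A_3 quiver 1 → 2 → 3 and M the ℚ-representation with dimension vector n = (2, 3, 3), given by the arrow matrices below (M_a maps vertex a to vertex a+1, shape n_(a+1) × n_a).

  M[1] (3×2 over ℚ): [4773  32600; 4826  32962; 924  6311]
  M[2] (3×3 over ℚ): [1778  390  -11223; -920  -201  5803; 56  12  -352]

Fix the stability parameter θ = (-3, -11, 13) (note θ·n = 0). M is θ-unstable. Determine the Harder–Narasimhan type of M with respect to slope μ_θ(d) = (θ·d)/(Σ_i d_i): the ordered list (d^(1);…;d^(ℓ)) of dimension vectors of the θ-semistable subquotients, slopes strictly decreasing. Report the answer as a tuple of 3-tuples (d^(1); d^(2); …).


Interval decomposition of M: I[1,2], I[1,3], I[2,3], I[3,3].
HN type (ℓ=3): μ^(1)=13; μ^(2)=-7; μ^(3)=-11

((0, 0, 3); (2, 2, 0); (0, 1, 0))


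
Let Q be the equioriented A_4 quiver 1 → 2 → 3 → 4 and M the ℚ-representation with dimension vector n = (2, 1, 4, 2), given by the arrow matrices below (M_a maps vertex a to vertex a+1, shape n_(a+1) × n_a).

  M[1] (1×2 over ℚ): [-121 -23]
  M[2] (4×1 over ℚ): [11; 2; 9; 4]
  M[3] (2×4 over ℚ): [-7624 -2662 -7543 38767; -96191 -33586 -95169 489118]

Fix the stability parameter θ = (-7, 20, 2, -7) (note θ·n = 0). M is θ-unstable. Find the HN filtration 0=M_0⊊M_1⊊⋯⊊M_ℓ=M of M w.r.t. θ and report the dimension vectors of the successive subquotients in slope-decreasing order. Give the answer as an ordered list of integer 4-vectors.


Barcode: M ≅ I[1,1], I[1,4], I[3,3]^2, I[3,4]. HN layers by μ_θ (4 steps, strictly decreasing):
  μ^(1)=5; μ^(2)=2; μ^(3)=-5/2; μ^(4)=-7

((0, 1, 1, 1); (0, 0, 2, 0); (0, 0, 1, 1); (2, 0, 0, 0))


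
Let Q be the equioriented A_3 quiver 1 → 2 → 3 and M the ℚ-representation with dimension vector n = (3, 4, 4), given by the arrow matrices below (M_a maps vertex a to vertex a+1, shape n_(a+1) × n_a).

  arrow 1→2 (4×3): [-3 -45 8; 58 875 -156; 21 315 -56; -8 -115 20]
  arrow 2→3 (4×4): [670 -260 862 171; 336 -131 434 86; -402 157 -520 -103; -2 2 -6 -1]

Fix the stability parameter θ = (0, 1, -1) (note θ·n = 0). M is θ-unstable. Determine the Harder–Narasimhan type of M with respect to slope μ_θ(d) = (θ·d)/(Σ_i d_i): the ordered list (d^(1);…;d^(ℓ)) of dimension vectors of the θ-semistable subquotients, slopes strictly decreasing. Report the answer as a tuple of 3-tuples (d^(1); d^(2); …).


Via rank(M_{q-1}∘⋯∘M_p): M ≅ I[1,1], I[1,2], I[1,3], I[2,2], I[2,3], I[3,3]^2.
μ_θ-semistable layers: μ^(1)=1; μ^(2)=0; μ^(3)=-1

((0, 2, 0); (3, 2, 2); (0, 0, 2))


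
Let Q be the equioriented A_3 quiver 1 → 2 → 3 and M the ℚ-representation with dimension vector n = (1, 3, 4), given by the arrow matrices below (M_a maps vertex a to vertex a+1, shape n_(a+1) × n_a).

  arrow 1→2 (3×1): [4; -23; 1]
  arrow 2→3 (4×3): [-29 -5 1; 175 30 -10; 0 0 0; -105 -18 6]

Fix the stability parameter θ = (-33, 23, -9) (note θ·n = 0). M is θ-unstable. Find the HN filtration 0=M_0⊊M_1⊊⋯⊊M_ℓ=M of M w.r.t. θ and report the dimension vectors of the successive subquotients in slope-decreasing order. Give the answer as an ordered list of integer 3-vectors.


Barcode: M ≅ I[1,2], I[2,3]^2, I[3,3]^2. HN layers by μ_θ (4 steps, strictly decreasing):
  μ^(1)=23; μ^(2)=7; μ^(3)=-9; μ^(4)=-33

((0, 1, 0); (0, 2, 2); (0, 0, 2); (1, 0, 0))


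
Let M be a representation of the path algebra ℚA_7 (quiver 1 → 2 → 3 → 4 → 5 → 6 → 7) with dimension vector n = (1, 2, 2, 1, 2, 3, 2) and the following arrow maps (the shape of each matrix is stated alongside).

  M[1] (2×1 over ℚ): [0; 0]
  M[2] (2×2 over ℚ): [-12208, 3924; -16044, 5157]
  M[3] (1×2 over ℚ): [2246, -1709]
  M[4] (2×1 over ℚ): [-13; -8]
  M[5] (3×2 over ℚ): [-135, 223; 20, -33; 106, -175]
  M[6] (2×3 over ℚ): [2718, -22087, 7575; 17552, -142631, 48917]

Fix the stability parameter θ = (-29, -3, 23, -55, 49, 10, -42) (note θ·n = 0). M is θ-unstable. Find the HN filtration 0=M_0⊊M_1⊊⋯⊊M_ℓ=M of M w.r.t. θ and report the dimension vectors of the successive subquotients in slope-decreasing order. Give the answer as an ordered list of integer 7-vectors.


Barcode: M ≅ I[1,1], I[2,2], I[2,7], I[3,3], I[5,6], I[6,7]. HN layers by μ_θ (7 steps, strictly decreasing):
  μ^(1)=59/2; μ^(2)=23; μ^(3)=17/3; μ^(4)=-3; μ^(5)=-35/3; μ^(6)=-16; μ^(7)=-29

((0, 0, 0, 0, 1, 1, 0); (0, 0, 1, 0, 0, 0, 0); (0, 0, 0, 0, 1, 1, 1); (0, 1, 0, 0, 0, 0, 0); (0, 1, 1, 1, 0, 0, 0); (0, 0, 0, 0, 0, 1, 1); (1, 0, 0, 0, 0, 0, 0))


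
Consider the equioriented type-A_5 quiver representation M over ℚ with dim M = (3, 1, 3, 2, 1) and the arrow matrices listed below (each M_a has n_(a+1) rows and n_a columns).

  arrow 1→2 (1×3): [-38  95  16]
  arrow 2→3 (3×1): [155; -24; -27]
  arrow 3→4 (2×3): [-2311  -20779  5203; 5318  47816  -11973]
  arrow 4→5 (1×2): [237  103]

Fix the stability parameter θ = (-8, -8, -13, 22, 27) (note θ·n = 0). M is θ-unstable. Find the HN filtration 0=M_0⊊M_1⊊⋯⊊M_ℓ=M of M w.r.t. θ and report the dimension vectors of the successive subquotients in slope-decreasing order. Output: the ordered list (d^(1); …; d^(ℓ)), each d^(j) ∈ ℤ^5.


Via rank(M_{q-1}∘⋯∘M_p): M ≅ I[1,1]^2, I[1,5], I[3,3], I[3,4].
μ_θ-semistable layers: μ^(1)=27; μ^(2)=22; μ^(3)=-8; μ^(4)=-29/3; μ^(5)=-13

((0, 0, 0, 0, 1); (0, 0, 0, 2, 0); (2, 0, 0, 0, 0); (1, 1, 1, 0, 0); (0, 0, 2, 0, 0))


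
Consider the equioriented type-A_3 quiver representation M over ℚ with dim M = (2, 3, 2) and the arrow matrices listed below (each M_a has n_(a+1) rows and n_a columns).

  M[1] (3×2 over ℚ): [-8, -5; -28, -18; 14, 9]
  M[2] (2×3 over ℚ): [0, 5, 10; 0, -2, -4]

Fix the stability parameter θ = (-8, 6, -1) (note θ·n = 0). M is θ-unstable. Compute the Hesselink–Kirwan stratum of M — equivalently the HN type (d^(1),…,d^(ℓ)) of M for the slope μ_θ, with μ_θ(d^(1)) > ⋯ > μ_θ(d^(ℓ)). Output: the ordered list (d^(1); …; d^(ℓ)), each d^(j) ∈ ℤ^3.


Interval decomposition of M: I[1,2]^2, I[2,3], I[3,3].
HN type (ℓ=4): μ^(1)=6; μ^(2)=5/2; μ^(3)=-1; μ^(4)=-8

((0, 2, 0); (0, 1, 1); (0, 0, 1); (2, 0, 0))


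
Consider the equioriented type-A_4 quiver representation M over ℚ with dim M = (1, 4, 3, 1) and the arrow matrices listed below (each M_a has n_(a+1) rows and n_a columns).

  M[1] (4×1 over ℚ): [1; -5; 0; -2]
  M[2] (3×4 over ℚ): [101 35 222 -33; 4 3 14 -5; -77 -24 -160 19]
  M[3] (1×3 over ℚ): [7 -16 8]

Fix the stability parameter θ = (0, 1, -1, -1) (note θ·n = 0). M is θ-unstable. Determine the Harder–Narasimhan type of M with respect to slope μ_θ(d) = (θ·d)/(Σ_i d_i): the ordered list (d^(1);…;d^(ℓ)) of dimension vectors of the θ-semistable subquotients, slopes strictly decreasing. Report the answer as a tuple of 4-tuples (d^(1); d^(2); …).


Interval decomposition of M: I[1,3], I[2,2], I[2,3], I[2,4].
HN type (ℓ=3): μ^(1)=1; μ^(2)=0; μ^(3)=-1/3

((0, 1, 0, 0); (1, 2, 2, 0); (0, 1, 1, 1))


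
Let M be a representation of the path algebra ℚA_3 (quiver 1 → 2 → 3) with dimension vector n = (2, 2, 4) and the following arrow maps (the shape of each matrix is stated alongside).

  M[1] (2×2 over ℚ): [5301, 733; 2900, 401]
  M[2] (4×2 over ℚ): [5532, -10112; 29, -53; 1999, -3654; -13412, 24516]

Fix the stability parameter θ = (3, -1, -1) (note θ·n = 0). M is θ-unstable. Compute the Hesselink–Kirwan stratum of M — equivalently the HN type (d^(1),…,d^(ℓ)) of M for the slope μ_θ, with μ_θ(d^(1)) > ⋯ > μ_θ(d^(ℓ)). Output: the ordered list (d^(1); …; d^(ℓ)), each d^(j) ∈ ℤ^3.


Via rank(M_{q-1}∘⋯∘M_p): M ≅ I[1,3]^2, I[3,3]^2.
μ_θ-semistable layers: μ^(1)=1/3; μ^(2)=-1

((2, 2, 2); (0, 0, 2))


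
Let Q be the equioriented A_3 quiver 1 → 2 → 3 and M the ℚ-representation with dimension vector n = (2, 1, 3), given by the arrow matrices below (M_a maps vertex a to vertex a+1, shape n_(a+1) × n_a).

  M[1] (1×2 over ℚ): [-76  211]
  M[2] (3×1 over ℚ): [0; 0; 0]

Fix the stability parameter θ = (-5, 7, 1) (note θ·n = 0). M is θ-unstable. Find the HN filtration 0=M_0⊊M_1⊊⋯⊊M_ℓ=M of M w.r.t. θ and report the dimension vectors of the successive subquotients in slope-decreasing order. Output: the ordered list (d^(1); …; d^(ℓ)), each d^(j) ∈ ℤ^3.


Via rank(M_{q-1}∘⋯∘M_p): M ≅ I[1,1], I[1,2], I[3,3]^3.
μ_θ-semistable layers: μ^(1)=7; μ^(2)=1; μ^(3)=-5

((0, 1, 0); (0, 0, 3); (2, 0, 0))


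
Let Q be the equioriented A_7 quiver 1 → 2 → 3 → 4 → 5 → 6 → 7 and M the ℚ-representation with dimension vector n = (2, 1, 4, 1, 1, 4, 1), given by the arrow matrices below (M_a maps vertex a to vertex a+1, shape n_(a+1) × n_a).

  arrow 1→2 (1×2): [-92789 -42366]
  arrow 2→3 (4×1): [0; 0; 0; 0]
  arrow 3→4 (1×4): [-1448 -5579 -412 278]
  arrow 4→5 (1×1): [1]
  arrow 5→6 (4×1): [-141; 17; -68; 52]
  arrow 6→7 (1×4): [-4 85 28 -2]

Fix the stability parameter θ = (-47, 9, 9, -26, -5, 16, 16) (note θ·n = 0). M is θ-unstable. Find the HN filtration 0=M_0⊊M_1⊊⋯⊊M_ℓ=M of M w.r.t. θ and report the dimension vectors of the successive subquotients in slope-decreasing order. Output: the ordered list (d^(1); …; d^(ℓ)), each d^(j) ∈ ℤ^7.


Via rank(M_{q-1}∘⋯∘M_p): M ≅ I[1,1], I[1,2], I[3,3]^3, I[3,7], I[6,6]^3.
μ_θ-semistable layers: μ^(1)=16; μ^(2)=9; μ^(3)=-5; μ^(4)=-17/2; μ^(5)=-47

((0, 0, 0, 0, 0, 4, 1); (0, 1, 3, 0, 0, 0, 0); (0, 0, 0, 0, 1, 0, 0); (0, 0, 1, 1, 0, 0, 0); (2, 0, 0, 0, 0, 0, 0))


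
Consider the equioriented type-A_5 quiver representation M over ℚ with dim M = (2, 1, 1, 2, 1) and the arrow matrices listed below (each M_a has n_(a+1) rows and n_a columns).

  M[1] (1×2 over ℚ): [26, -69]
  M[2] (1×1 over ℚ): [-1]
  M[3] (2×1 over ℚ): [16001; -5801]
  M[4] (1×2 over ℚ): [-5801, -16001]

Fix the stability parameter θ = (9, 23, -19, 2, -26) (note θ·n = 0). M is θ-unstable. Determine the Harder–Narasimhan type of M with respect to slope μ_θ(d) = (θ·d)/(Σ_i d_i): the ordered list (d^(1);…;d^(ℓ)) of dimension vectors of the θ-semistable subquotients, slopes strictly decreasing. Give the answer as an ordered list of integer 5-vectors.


Barcode: M ≅ I[1,1], I[1,4], I[4,5]. HN layers by μ_θ (3 steps, strictly decreasing):
  μ^(1)=9; μ^(2)=15/4; μ^(3)=-12

((1, 0, 0, 0, 0); (1, 1, 1, 1, 0); (0, 0, 0, 1, 1))


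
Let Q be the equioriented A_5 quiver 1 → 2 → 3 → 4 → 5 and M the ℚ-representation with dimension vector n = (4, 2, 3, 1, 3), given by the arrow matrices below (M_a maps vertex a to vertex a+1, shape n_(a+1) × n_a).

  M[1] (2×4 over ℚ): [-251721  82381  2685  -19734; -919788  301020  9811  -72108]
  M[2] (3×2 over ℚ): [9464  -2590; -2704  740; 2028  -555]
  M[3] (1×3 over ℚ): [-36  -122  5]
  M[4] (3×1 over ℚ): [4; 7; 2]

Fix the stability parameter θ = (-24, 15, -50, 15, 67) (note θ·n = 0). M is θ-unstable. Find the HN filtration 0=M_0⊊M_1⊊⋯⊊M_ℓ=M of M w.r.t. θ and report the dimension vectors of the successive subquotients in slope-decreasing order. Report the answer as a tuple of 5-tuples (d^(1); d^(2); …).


Barcode: M ≅ I[1,1]^2, I[1,2], I[1,5], I[3,3]^2, I[5,5]^2. HN layers by μ_θ (5 steps, strictly decreasing):
  μ^(1)=67; μ^(2)=15; μ^(3)=-35/2; μ^(4)=-24; μ^(5)=-50

((0, 0, 0, 0, 3); (0, 1, 0, 1, 0); (0, 1, 1, 0, 0); (4, 0, 0, 0, 0); (0, 0, 2, 0, 0))
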